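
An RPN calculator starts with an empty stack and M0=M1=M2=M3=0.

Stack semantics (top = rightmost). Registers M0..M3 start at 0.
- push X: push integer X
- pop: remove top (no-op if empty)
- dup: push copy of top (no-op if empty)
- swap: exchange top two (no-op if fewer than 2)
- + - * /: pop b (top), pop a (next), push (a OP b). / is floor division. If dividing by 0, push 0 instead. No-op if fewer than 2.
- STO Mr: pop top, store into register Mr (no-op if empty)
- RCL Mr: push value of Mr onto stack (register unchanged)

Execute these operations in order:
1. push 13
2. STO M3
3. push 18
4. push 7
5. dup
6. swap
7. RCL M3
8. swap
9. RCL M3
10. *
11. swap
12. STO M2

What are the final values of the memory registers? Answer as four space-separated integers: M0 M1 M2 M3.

Answer: 0 0 13 13

Derivation:
After op 1 (push 13): stack=[13] mem=[0,0,0,0]
After op 2 (STO M3): stack=[empty] mem=[0,0,0,13]
After op 3 (push 18): stack=[18] mem=[0,0,0,13]
After op 4 (push 7): stack=[18,7] mem=[0,0,0,13]
After op 5 (dup): stack=[18,7,7] mem=[0,0,0,13]
After op 6 (swap): stack=[18,7,7] mem=[0,0,0,13]
After op 7 (RCL M3): stack=[18,7,7,13] mem=[0,0,0,13]
After op 8 (swap): stack=[18,7,13,7] mem=[0,0,0,13]
After op 9 (RCL M3): stack=[18,7,13,7,13] mem=[0,0,0,13]
After op 10 (*): stack=[18,7,13,91] mem=[0,0,0,13]
After op 11 (swap): stack=[18,7,91,13] mem=[0,0,0,13]
After op 12 (STO M2): stack=[18,7,91] mem=[0,0,13,13]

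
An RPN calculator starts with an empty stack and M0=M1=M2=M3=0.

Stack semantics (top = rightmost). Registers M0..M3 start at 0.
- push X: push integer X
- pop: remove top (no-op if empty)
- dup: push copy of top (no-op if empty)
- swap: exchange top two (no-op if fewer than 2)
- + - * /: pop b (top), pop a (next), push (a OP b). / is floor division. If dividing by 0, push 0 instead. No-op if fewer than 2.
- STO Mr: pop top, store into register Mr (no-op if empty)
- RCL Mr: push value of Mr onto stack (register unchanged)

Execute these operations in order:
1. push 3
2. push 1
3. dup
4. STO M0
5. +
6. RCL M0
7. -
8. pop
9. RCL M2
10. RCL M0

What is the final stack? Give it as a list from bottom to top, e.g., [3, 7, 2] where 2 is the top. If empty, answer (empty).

After op 1 (push 3): stack=[3] mem=[0,0,0,0]
After op 2 (push 1): stack=[3,1] mem=[0,0,0,0]
After op 3 (dup): stack=[3,1,1] mem=[0,0,0,0]
After op 4 (STO M0): stack=[3,1] mem=[1,0,0,0]
After op 5 (+): stack=[4] mem=[1,0,0,0]
After op 6 (RCL M0): stack=[4,1] mem=[1,0,0,0]
After op 7 (-): stack=[3] mem=[1,0,0,0]
After op 8 (pop): stack=[empty] mem=[1,0,0,0]
After op 9 (RCL M2): stack=[0] mem=[1,0,0,0]
After op 10 (RCL M0): stack=[0,1] mem=[1,0,0,0]

Answer: [0, 1]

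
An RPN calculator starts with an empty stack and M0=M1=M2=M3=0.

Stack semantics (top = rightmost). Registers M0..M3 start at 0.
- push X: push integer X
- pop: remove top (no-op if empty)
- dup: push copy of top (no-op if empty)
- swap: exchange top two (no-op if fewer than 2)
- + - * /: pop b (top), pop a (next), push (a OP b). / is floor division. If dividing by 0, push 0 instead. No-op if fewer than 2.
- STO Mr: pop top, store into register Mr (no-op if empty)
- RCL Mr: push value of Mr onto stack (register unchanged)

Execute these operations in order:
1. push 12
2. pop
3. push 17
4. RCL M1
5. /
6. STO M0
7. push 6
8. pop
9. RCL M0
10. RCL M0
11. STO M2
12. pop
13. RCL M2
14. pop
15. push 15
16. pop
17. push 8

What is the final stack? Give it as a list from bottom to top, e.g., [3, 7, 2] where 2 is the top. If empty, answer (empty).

After op 1 (push 12): stack=[12] mem=[0,0,0,0]
After op 2 (pop): stack=[empty] mem=[0,0,0,0]
After op 3 (push 17): stack=[17] mem=[0,0,0,0]
After op 4 (RCL M1): stack=[17,0] mem=[0,0,0,0]
After op 5 (/): stack=[0] mem=[0,0,0,0]
After op 6 (STO M0): stack=[empty] mem=[0,0,0,0]
After op 7 (push 6): stack=[6] mem=[0,0,0,0]
After op 8 (pop): stack=[empty] mem=[0,0,0,0]
After op 9 (RCL M0): stack=[0] mem=[0,0,0,0]
After op 10 (RCL M0): stack=[0,0] mem=[0,0,0,0]
After op 11 (STO M2): stack=[0] mem=[0,0,0,0]
After op 12 (pop): stack=[empty] mem=[0,0,0,0]
After op 13 (RCL M2): stack=[0] mem=[0,0,0,0]
After op 14 (pop): stack=[empty] mem=[0,0,0,0]
After op 15 (push 15): stack=[15] mem=[0,0,0,0]
After op 16 (pop): stack=[empty] mem=[0,0,0,0]
After op 17 (push 8): stack=[8] mem=[0,0,0,0]

Answer: [8]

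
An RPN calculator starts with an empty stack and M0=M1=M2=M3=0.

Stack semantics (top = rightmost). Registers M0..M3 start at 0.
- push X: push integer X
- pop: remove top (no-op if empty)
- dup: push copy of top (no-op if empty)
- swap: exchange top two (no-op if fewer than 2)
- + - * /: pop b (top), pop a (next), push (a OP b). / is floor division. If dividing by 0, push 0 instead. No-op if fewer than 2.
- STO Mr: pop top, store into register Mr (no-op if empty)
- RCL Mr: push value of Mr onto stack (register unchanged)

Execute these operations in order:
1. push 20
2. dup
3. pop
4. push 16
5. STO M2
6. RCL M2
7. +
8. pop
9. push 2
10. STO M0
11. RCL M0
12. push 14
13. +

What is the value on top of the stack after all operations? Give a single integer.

Answer: 16

Derivation:
After op 1 (push 20): stack=[20] mem=[0,0,0,0]
After op 2 (dup): stack=[20,20] mem=[0,0,0,0]
After op 3 (pop): stack=[20] mem=[0,0,0,0]
After op 4 (push 16): stack=[20,16] mem=[0,0,0,0]
After op 5 (STO M2): stack=[20] mem=[0,0,16,0]
After op 6 (RCL M2): stack=[20,16] mem=[0,0,16,0]
After op 7 (+): stack=[36] mem=[0,0,16,0]
After op 8 (pop): stack=[empty] mem=[0,0,16,0]
After op 9 (push 2): stack=[2] mem=[0,0,16,0]
After op 10 (STO M0): stack=[empty] mem=[2,0,16,0]
After op 11 (RCL M0): stack=[2] mem=[2,0,16,0]
After op 12 (push 14): stack=[2,14] mem=[2,0,16,0]
After op 13 (+): stack=[16] mem=[2,0,16,0]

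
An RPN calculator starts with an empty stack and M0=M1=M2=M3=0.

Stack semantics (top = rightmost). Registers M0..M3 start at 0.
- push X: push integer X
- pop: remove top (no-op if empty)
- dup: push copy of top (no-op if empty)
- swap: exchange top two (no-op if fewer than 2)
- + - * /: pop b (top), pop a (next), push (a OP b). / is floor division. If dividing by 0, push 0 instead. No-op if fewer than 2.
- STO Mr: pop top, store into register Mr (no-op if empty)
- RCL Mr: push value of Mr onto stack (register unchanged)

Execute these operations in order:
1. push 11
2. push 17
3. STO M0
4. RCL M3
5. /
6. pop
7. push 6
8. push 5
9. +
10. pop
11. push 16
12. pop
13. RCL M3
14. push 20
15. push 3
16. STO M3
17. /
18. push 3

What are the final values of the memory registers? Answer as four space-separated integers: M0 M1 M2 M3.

Answer: 17 0 0 3

Derivation:
After op 1 (push 11): stack=[11] mem=[0,0,0,0]
After op 2 (push 17): stack=[11,17] mem=[0,0,0,0]
After op 3 (STO M0): stack=[11] mem=[17,0,0,0]
After op 4 (RCL M3): stack=[11,0] mem=[17,0,0,0]
After op 5 (/): stack=[0] mem=[17,0,0,0]
After op 6 (pop): stack=[empty] mem=[17,0,0,0]
After op 7 (push 6): stack=[6] mem=[17,0,0,0]
After op 8 (push 5): stack=[6,5] mem=[17,0,0,0]
After op 9 (+): stack=[11] mem=[17,0,0,0]
After op 10 (pop): stack=[empty] mem=[17,0,0,0]
After op 11 (push 16): stack=[16] mem=[17,0,0,0]
After op 12 (pop): stack=[empty] mem=[17,0,0,0]
After op 13 (RCL M3): stack=[0] mem=[17,0,0,0]
After op 14 (push 20): stack=[0,20] mem=[17,0,0,0]
After op 15 (push 3): stack=[0,20,3] mem=[17,0,0,0]
After op 16 (STO M3): stack=[0,20] mem=[17,0,0,3]
After op 17 (/): stack=[0] mem=[17,0,0,3]
After op 18 (push 3): stack=[0,3] mem=[17,0,0,3]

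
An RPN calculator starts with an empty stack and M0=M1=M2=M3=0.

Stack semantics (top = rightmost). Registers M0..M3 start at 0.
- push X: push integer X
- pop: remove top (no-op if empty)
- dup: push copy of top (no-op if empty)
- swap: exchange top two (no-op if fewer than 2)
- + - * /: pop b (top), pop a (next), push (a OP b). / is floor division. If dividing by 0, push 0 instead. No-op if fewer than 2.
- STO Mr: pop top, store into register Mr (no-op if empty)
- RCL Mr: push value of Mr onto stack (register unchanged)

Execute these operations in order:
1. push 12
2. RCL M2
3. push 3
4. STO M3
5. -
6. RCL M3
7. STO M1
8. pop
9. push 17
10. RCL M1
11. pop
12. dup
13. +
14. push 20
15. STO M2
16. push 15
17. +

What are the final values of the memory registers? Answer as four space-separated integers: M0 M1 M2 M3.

After op 1 (push 12): stack=[12] mem=[0,0,0,0]
After op 2 (RCL M2): stack=[12,0] mem=[0,0,0,0]
After op 3 (push 3): stack=[12,0,3] mem=[0,0,0,0]
After op 4 (STO M3): stack=[12,0] mem=[0,0,0,3]
After op 5 (-): stack=[12] mem=[0,0,0,3]
After op 6 (RCL M3): stack=[12,3] mem=[0,0,0,3]
After op 7 (STO M1): stack=[12] mem=[0,3,0,3]
After op 8 (pop): stack=[empty] mem=[0,3,0,3]
After op 9 (push 17): stack=[17] mem=[0,3,0,3]
After op 10 (RCL M1): stack=[17,3] mem=[0,3,0,3]
After op 11 (pop): stack=[17] mem=[0,3,0,3]
After op 12 (dup): stack=[17,17] mem=[0,3,0,3]
After op 13 (+): stack=[34] mem=[0,3,0,3]
After op 14 (push 20): stack=[34,20] mem=[0,3,0,3]
After op 15 (STO M2): stack=[34] mem=[0,3,20,3]
After op 16 (push 15): stack=[34,15] mem=[0,3,20,3]
After op 17 (+): stack=[49] mem=[0,3,20,3]

Answer: 0 3 20 3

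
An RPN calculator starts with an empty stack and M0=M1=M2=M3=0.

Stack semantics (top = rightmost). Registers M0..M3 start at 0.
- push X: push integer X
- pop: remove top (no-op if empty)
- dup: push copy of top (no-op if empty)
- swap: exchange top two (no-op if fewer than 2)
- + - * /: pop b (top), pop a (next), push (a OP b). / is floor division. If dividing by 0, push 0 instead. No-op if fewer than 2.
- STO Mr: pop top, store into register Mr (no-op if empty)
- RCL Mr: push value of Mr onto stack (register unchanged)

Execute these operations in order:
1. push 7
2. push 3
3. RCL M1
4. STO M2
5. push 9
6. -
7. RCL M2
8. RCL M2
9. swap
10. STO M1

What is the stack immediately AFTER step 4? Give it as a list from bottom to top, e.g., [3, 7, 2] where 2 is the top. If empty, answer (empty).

After op 1 (push 7): stack=[7] mem=[0,0,0,0]
After op 2 (push 3): stack=[7,3] mem=[0,0,0,0]
After op 3 (RCL M1): stack=[7,3,0] mem=[0,0,0,0]
After op 4 (STO M2): stack=[7,3] mem=[0,0,0,0]

[7, 3]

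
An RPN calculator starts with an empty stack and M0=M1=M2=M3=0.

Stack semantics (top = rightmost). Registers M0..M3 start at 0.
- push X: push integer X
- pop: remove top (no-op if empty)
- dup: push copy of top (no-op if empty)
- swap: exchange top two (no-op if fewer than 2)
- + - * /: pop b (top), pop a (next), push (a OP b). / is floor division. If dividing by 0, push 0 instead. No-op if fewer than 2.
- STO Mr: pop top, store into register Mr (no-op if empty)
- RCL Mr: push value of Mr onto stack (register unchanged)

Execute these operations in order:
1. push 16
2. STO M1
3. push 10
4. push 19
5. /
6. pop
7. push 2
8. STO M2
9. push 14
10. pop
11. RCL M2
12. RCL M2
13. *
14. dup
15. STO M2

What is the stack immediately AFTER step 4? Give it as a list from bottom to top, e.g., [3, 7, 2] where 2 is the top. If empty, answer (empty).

After op 1 (push 16): stack=[16] mem=[0,0,0,0]
After op 2 (STO M1): stack=[empty] mem=[0,16,0,0]
After op 3 (push 10): stack=[10] mem=[0,16,0,0]
After op 4 (push 19): stack=[10,19] mem=[0,16,0,0]

[10, 19]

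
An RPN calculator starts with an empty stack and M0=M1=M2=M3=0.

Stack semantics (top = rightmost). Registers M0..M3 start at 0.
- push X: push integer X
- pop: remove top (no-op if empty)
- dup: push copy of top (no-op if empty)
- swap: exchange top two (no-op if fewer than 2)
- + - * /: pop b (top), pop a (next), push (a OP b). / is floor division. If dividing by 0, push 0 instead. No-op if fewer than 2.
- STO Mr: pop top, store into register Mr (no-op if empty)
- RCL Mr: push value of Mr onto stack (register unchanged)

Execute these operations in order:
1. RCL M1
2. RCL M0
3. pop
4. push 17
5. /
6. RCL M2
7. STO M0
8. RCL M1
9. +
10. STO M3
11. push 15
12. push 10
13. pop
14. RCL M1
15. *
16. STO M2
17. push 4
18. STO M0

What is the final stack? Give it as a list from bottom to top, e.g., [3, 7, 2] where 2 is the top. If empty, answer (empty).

After op 1 (RCL M1): stack=[0] mem=[0,0,0,0]
After op 2 (RCL M0): stack=[0,0] mem=[0,0,0,0]
After op 3 (pop): stack=[0] mem=[0,0,0,0]
After op 4 (push 17): stack=[0,17] mem=[0,0,0,0]
After op 5 (/): stack=[0] mem=[0,0,0,0]
After op 6 (RCL M2): stack=[0,0] mem=[0,0,0,0]
After op 7 (STO M0): stack=[0] mem=[0,0,0,0]
After op 8 (RCL M1): stack=[0,0] mem=[0,0,0,0]
After op 9 (+): stack=[0] mem=[0,0,0,0]
After op 10 (STO M3): stack=[empty] mem=[0,0,0,0]
After op 11 (push 15): stack=[15] mem=[0,0,0,0]
After op 12 (push 10): stack=[15,10] mem=[0,0,0,0]
After op 13 (pop): stack=[15] mem=[0,0,0,0]
After op 14 (RCL M1): stack=[15,0] mem=[0,0,0,0]
After op 15 (*): stack=[0] mem=[0,0,0,0]
After op 16 (STO M2): stack=[empty] mem=[0,0,0,0]
After op 17 (push 4): stack=[4] mem=[0,0,0,0]
After op 18 (STO M0): stack=[empty] mem=[4,0,0,0]

Answer: (empty)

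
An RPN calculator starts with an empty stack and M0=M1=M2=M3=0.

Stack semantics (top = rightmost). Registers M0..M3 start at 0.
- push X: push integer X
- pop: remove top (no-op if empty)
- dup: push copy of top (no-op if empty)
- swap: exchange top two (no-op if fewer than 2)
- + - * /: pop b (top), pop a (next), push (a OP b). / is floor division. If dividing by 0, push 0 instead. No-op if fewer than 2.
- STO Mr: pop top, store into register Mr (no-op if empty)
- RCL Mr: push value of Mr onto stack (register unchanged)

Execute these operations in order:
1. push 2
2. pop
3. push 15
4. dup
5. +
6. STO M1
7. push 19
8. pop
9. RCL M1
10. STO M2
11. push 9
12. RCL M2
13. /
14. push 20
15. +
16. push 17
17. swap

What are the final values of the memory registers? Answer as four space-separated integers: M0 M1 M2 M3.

Answer: 0 30 30 0

Derivation:
After op 1 (push 2): stack=[2] mem=[0,0,0,0]
After op 2 (pop): stack=[empty] mem=[0,0,0,0]
After op 3 (push 15): stack=[15] mem=[0,0,0,0]
After op 4 (dup): stack=[15,15] mem=[0,0,0,0]
After op 5 (+): stack=[30] mem=[0,0,0,0]
After op 6 (STO M1): stack=[empty] mem=[0,30,0,0]
After op 7 (push 19): stack=[19] mem=[0,30,0,0]
After op 8 (pop): stack=[empty] mem=[0,30,0,0]
After op 9 (RCL M1): stack=[30] mem=[0,30,0,0]
After op 10 (STO M2): stack=[empty] mem=[0,30,30,0]
After op 11 (push 9): stack=[9] mem=[0,30,30,0]
After op 12 (RCL M2): stack=[9,30] mem=[0,30,30,0]
After op 13 (/): stack=[0] mem=[0,30,30,0]
After op 14 (push 20): stack=[0,20] mem=[0,30,30,0]
After op 15 (+): stack=[20] mem=[0,30,30,0]
After op 16 (push 17): stack=[20,17] mem=[0,30,30,0]
After op 17 (swap): stack=[17,20] mem=[0,30,30,0]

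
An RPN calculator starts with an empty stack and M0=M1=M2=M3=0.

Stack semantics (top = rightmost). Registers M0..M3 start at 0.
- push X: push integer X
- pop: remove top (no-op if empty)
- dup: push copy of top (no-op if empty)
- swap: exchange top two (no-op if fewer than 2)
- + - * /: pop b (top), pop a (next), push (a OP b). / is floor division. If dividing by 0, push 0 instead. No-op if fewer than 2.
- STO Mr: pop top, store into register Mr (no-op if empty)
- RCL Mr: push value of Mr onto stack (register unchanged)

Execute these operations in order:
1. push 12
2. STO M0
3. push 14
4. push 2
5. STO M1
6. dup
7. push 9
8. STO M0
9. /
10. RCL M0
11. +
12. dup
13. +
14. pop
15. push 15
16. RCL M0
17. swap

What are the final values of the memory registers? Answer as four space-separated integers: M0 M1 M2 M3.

Answer: 9 2 0 0

Derivation:
After op 1 (push 12): stack=[12] mem=[0,0,0,0]
After op 2 (STO M0): stack=[empty] mem=[12,0,0,0]
After op 3 (push 14): stack=[14] mem=[12,0,0,0]
After op 4 (push 2): stack=[14,2] mem=[12,0,0,0]
After op 5 (STO M1): stack=[14] mem=[12,2,0,0]
After op 6 (dup): stack=[14,14] mem=[12,2,0,0]
After op 7 (push 9): stack=[14,14,9] mem=[12,2,0,0]
After op 8 (STO M0): stack=[14,14] mem=[9,2,0,0]
After op 9 (/): stack=[1] mem=[9,2,0,0]
After op 10 (RCL M0): stack=[1,9] mem=[9,2,0,0]
After op 11 (+): stack=[10] mem=[9,2,0,0]
After op 12 (dup): stack=[10,10] mem=[9,2,0,0]
After op 13 (+): stack=[20] mem=[9,2,0,0]
After op 14 (pop): stack=[empty] mem=[9,2,0,0]
After op 15 (push 15): stack=[15] mem=[9,2,0,0]
After op 16 (RCL M0): stack=[15,9] mem=[9,2,0,0]
After op 17 (swap): stack=[9,15] mem=[9,2,0,0]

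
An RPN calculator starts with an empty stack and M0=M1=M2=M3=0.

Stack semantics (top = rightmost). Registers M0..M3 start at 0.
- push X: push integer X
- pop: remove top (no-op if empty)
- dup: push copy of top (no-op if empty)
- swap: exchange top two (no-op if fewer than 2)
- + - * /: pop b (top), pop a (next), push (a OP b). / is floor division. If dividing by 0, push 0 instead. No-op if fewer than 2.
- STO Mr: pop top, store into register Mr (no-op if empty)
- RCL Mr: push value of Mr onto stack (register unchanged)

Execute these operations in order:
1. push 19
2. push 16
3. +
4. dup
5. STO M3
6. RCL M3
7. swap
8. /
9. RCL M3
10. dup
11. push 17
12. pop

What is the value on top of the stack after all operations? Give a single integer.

Answer: 35

Derivation:
After op 1 (push 19): stack=[19] mem=[0,0,0,0]
After op 2 (push 16): stack=[19,16] mem=[0,0,0,0]
After op 3 (+): stack=[35] mem=[0,0,0,0]
After op 4 (dup): stack=[35,35] mem=[0,0,0,0]
After op 5 (STO M3): stack=[35] mem=[0,0,0,35]
After op 6 (RCL M3): stack=[35,35] mem=[0,0,0,35]
After op 7 (swap): stack=[35,35] mem=[0,0,0,35]
After op 8 (/): stack=[1] mem=[0,0,0,35]
After op 9 (RCL M3): stack=[1,35] mem=[0,0,0,35]
After op 10 (dup): stack=[1,35,35] mem=[0,0,0,35]
After op 11 (push 17): stack=[1,35,35,17] mem=[0,0,0,35]
After op 12 (pop): stack=[1,35,35] mem=[0,0,0,35]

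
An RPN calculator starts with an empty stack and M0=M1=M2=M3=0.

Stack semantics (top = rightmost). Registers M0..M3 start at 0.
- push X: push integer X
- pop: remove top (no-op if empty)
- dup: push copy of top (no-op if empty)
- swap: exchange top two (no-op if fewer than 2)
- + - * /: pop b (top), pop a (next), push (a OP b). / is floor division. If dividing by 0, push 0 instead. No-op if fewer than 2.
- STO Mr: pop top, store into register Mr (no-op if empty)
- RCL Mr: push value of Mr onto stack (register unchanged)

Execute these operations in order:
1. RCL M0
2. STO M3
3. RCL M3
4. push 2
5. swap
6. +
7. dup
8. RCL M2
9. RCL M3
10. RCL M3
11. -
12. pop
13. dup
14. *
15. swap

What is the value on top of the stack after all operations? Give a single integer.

After op 1 (RCL M0): stack=[0] mem=[0,0,0,0]
After op 2 (STO M3): stack=[empty] mem=[0,0,0,0]
After op 3 (RCL M3): stack=[0] mem=[0,0,0,0]
After op 4 (push 2): stack=[0,2] mem=[0,0,0,0]
After op 5 (swap): stack=[2,0] mem=[0,0,0,0]
After op 6 (+): stack=[2] mem=[0,0,0,0]
After op 7 (dup): stack=[2,2] mem=[0,0,0,0]
After op 8 (RCL M2): stack=[2,2,0] mem=[0,0,0,0]
After op 9 (RCL M3): stack=[2,2,0,0] mem=[0,0,0,0]
After op 10 (RCL M3): stack=[2,2,0,0,0] mem=[0,0,0,0]
After op 11 (-): stack=[2,2,0,0] mem=[0,0,0,0]
After op 12 (pop): stack=[2,2,0] mem=[0,0,0,0]
After op 13 (dup): stack=[2,2,0,0] mem=[0,0,0,0]
After op 14 (*): stack=[2,2,0] mem=[0,0,0,0]
After op 15 (swap): stack=[2,0,2] mem=[0,0,0,0]

Answer: 2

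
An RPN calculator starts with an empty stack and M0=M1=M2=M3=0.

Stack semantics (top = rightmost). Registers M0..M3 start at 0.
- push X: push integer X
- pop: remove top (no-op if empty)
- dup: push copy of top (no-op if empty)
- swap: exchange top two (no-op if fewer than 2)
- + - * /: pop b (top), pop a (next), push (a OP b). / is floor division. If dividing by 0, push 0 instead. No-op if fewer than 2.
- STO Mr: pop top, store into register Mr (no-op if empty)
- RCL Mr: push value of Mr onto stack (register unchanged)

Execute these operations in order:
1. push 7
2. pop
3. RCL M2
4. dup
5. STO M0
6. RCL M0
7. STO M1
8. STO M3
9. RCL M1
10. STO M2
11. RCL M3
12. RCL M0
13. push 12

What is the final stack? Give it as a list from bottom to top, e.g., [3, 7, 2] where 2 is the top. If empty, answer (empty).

After op 1 (push 7): stack=[7] mem=[0,0,0,0]
After op 2 (pop): stack=[empty] mem=[0,0,0,0]
After op 3 (RCL M2): stack=[0] mem=[0,0,0,0]
After op 4 (dup): stack=[0,0] mem=[0,0,0,0]
After op 5 (STO M0): stack=[0] mem=[0,0,0,0]
After op 6 (RCL M0): stack=[0,0] mem=[0,0,0,0]
After op 7 (STO M1): stack=[0] mem=[0,0,0,0]
After op 8 (STO M3): stack=[empty] mem=[0,0,0,0]
After op 9 (RCL M1): stack=[0] mem=[0,0,0,0]
After op 10 (STO M2): stack=[empty] mem=[0,0,0,0]
After op 11 (RCL M3): stack=[0] mem=[0,0,0,0]
After op 12 (RCL M0): stack=[0,0] mem=[0,0,0,0]
After op 13 (push 12): stack=[0,0,12] mem=[0,0,0,0]

Answer: [0, 0, 12]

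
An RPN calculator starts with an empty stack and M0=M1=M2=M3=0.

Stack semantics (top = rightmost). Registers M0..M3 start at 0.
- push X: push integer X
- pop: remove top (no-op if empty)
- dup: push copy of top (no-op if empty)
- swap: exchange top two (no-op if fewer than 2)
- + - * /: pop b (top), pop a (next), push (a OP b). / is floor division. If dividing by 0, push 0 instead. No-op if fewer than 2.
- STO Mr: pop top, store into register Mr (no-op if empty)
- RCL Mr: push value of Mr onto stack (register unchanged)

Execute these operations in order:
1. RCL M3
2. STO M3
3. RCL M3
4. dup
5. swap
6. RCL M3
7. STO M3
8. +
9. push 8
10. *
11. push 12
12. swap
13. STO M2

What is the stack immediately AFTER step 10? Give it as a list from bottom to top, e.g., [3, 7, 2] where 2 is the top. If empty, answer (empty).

After op 1 (RCL M3): stack=[0] mem=[0,0,0,0]
After op 2 (STO M3): stack=[empty] mem=[0,0,0,0]
After op 3 (RCL M3): stack=[0] mem=[0,0,0,0]
After op 4 (dup): stack=[0,0] mem=[0,0,0,0]
After op 5 (swap): stack=[0,0] mem=[0,0,0,0]
After op 6 (RCL M3): stack=[0,0,0] mem=[0,0,0,0]
After op 7 (STO M3): stack=[0,0] mem=[0,0,0,0]
After op 8 (+): stack=[0] mem=[0,0,0,0]
After op 9 (push 8): stack=[0,8] mem=[0,0,0,0]
After op 10 (*): stack=[0] mem=[0,0,0,0]

[0]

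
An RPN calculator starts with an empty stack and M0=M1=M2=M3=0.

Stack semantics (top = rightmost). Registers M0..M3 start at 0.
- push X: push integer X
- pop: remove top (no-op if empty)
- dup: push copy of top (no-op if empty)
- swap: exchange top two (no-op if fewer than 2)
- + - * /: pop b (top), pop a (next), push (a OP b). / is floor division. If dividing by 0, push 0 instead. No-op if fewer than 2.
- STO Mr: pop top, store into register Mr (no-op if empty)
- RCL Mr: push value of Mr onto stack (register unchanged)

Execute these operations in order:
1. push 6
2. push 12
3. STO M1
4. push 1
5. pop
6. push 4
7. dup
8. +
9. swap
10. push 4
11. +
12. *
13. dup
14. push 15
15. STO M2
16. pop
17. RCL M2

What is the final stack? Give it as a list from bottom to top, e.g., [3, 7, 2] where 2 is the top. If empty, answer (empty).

Answer: [80, 15]

Derivation:
After op 1 (push 6): stack=[6] mem=[0,0,0,0]
After op 2 (push 12): stack=[6,12] mem=[0,0,0,0]
After op 3 (STO M1): stack=[6] mem=[0,12,0,0]
After op 4 (push 1): stack=[6,1] mem=[0,12,0,0]
After op 5 (pop): stack=[6] mem=[0,12,0,0]
After op 6 (push 4): stack=[6,4] mem=[0,12,0,0]
After op 7 (dup): stack=[6,4,4] mem=[0,12,0,0]
After op 8 (+): stack=[6,8] mem=[0,12,0,0]
After op 9 (swap): stack=[8,6] mem=[0,12,0,0]
After op 10 (push 4): stack=[8,6,4] mem=[0,12,0,0]
After op 11 (+): stack=[8,10] mem=[0,12,0,0]
After op 12 (*): stack=[80] mem=[0,12,0,0]
After op 13 (dup): stack=[80,80] mem=[0,12,0,0]
After op 14 (push 15): stack=[80,80,15] mem=[0,12,0,0]
After op 15 (STO M2): stack=[80,80] mem=[0,12,15,0]
After op 16 (pop): stack=[80] mem=[0,12,15,0]
After op 17 (RCL M2): stack=[80,15] mem=[0,12,15,0]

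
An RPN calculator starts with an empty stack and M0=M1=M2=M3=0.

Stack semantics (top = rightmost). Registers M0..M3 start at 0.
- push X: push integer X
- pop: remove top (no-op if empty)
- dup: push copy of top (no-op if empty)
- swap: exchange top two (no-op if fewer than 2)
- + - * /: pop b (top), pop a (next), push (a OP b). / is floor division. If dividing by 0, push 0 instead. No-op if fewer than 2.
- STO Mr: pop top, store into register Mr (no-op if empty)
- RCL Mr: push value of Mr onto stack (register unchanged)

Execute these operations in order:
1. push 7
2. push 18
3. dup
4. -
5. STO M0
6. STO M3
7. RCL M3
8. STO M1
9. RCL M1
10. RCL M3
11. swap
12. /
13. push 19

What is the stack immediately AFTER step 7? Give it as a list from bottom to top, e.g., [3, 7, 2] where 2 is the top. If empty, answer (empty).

After op 1 (push 7): stack=[7] mem=[0,0,0,0]
After op 2 (push 18): stack=[7,18] mem=[0,0,0,0]
After op 3 (dup): stack=[7,18,18] mem=[0,0,0,0]
After op 4 (-): stack=[7,0] mem=[0,0,0,0]
After op 5 (STO M0): stack=[7] mem=[0,0,0,0]
After op 6 (STO M3): stack=[empty] mem=[0,0,0,7]
After op 7 (RCL M3): stack=[7] mem=[0,0,0,7]

[7]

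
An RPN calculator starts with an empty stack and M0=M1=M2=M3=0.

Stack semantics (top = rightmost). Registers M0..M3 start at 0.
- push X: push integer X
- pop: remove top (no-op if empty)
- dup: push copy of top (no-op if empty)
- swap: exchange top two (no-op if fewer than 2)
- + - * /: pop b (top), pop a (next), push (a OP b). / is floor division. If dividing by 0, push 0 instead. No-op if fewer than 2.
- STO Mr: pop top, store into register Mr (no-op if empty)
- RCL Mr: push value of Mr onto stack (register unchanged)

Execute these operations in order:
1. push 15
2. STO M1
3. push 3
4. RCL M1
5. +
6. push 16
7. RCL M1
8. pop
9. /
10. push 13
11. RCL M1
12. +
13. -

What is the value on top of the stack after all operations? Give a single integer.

After op 1 (push 15): stack=[15] mem=[0,0,0,0]
After op 2 (STO M1): stack=[empty] mem=[0,15,0,0]
After op 3 (push 3): stack=[3] mem=[0,15,0,0]
After op 4 (RCL M1): stack=[3,15] mem=[0,15,0,0]
After op 5 (+): stack=[18] mem=[0,15,0,0]
After op 6 (push 16): stack=[18,16] mem=[0,15,0,0]
After op 7 (RCL M1): stack=[18,16,15] mem=[0,15,0,0]
After op 8 (pop): stack=[18,16] mem=[0,15,0,0]
After op 9 (/): stack=[1] mem=[0,15,0,0]
After op 10 (push 13): stack=[1,13] mem=[0,15,0,0]
After op 11 (RCL M1): stack=[1,13,15] mem=[0,15,0,0]
After op 12 (+): stack=[1,28] mem=[0,15,0,0]
After op 13 (-): stack=[-27] mem=[0,15,0,0]

Answer: -27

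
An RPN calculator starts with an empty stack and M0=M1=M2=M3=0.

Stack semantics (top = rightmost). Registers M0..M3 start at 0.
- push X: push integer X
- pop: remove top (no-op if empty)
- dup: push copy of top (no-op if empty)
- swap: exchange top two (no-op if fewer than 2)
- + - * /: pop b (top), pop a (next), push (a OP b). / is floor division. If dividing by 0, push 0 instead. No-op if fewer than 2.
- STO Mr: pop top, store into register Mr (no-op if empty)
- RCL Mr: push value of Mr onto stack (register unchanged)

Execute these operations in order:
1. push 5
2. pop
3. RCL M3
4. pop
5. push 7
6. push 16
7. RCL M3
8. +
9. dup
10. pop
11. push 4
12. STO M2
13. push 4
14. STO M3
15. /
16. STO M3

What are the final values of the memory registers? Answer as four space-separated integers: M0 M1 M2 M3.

After op 1 (push 5): stack=[5] mem=[0,0,0,0]
After op 2 (pop): stack=[empty] mem=[0,0,0,0]
After op 3 (RCL M3): stack=[0] mem=[0,0,0,0]
After op 4 (pop): stack=[empty] mem=[0,0,0,0]
After op 5 (push 7): stack=[7] mem=[0,0,0,0]
After op 6 (push 16): stack=[7,16] mem=[0,0,0,0]
After op 7 (RCL M3): stack=[7,16,0] mem=[0,0,0,0]
After op 8 (+): stack=[7,16] mem=[0,0,0,0]
After op 9 (dup): stack=[7,16,16] mem=[0,0,0,0]
After op 10 (pop): stack=[7,16] mem=[0,0,0,0]
After op 11 (push 4): stack=[7,16,4] mem=[0,0,0,0]
After op 12 (STO M2): stack=[7,16] mem=[0,0,4,0]
After op 13 (push 4): stack=[7,16,4] mem=[0,0,4,0]
After op 14 (STO M3): stack=[7,16] mem=[0,0,4,4]
After op 15 (/): stack=[0] mem=[0,0,4,4]
After op 16 (STO M3): stack=[empty] mem=[0,0,4,0]

Answer: 0 0 4 0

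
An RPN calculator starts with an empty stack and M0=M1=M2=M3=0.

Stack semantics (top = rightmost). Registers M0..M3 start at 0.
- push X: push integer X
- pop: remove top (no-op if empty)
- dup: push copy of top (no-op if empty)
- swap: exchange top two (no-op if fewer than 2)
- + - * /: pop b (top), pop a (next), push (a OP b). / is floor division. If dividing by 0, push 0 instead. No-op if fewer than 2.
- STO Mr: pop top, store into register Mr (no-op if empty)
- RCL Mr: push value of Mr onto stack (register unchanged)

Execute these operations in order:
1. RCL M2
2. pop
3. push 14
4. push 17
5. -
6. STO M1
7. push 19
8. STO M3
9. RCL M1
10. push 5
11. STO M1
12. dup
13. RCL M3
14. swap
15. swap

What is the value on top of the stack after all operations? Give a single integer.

Answer: 19

Derivation:
After op 1 (RCL M2): stack=[0] mem=[0,0,0,0]
After op 2 (pop): stack=[empty] mem=[0,0,0,0]
After op 3 (push 14): stack=[14] mem=[0,0,0,0]
After op 4 (push 17): stack=[14,17] mem=[0,0,0,0]
After op 5 (-): stack=[-3] mem=[0,0,0,0]
After op 6 (STO M1): stack=[empty] mem=[0,-3,0,0]
After op 7 (push 19): stack=[19] mem=[0,-3,0,0]
After op 8 (STO M3): stack=[empty] mem=[0,-3,0,19]
After op 9 (RCL M1): stack=[-3] mem=[0,-3,0,19]
After op 10 (push 5): stack=[-3,5] mem=[0,-3,0,19]
After op 11 (STO M1): stack=[-3] mem=[0,5,0,19]
After op 12 (dup): stack=[-3,-3] mem=[0,5,0,19]
After op 13 (RCL M3): stack=[-3,-3,19] mem=[0,5,0,19]
After op 14 (swap): stack=[-3,19,-3] mem=[0,5,0,19]
After op 15 (swap): stack=[-3,-3,19] mem=[0,5,0,19]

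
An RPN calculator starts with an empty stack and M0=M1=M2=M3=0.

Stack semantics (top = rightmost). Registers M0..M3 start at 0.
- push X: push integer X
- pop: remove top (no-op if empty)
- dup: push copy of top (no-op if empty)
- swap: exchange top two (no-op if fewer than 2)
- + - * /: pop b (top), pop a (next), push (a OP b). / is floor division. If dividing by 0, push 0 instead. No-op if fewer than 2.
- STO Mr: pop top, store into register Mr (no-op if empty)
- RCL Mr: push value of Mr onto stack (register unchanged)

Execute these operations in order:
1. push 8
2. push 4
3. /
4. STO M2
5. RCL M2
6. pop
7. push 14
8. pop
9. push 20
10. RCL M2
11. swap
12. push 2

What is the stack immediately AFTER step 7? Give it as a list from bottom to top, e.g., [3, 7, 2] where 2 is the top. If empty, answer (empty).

After op 1 (push 8): stack=[8] mem=[0,0,0,0]
After op 2 (push 4): stack=[8,4] mem=[0,0,0,0]
After op 3 (/): stack=[2] mem=[0,0,0,0]
After op 4 (STO M2): stack=[empty] mem=[0,0,2,0]
After op 5 (RCL M2): stack=[2] mem=[0,0,2,0]
After op 6 (pop): stack=[empty] mem=[0,0,2,0]
After op 7 (push 14): stack=[14] mem=[0,0,2,0]

[14]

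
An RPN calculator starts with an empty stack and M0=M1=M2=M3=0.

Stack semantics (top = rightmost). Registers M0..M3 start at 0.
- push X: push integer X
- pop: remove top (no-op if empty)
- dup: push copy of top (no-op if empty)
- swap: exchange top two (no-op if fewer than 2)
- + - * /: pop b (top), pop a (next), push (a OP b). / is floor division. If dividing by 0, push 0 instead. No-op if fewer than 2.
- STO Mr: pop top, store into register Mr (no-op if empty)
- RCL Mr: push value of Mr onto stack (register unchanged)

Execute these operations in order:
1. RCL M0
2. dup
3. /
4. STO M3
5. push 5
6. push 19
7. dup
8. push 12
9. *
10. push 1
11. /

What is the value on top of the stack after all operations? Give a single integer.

Answer: 228

Derivation:
After op 1 (RCL M0): stack=[0] mem=[0,0,0,0]
After op 2 (dup): stack=[0,0] mem=[0,0,0,0]
After op 3 (/): stack=[0] mem=[0,0,0,0]
After op 4 (STO M3): stack=[empty] mem=[0,0,0,0]
After op 5 (push 5): stack=[5] mem=[0,0,0,0]
After op 6 (push 19): stack=[5,19] mem=[0,0,0,0]
After op 7 (dup): stack=[5,19,19] mem=[0,0,0,0]
After op 8 (push 12): stack=[5,19,19,12] mem=[0,0,0,0]
After op 9 (*): stack=[5,19,228] mem=[0,0,0,0]
After op 10 (push 1): stack=[5,19,228,1] mem=[0,0,0,0]
After op 11 (/): stack=[5,19,228] mem=[0,0,0,0]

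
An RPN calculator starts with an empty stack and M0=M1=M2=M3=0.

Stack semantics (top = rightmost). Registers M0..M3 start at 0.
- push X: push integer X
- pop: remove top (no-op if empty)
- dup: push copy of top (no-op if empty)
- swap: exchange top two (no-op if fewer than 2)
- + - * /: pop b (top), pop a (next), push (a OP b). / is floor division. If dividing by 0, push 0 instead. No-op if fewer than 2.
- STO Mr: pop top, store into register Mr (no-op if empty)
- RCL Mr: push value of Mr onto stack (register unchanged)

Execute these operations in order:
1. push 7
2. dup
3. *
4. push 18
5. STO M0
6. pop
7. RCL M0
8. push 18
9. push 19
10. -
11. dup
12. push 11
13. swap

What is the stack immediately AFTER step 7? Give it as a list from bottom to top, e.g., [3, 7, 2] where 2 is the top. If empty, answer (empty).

After op 1 (push 7): stack=[7] mem=[0,0,0,0]
After op 2 (dup): stack=[7,7] mem=[0,0,0,0]
After op 3 (*): stack=[49] mem=[0,0,0,0]
After op 4 (push 18): stack=[49,18] mem=[0,0,0,0]
After op 5 (STO M0): stack=[49] mem=[18,0,0,0]
After op 6 (pop): stack=[empty] mem=[18,0,0,0]
After op 7 (RCL M0): stack=[18] mem=[18,0,0,0]

[18]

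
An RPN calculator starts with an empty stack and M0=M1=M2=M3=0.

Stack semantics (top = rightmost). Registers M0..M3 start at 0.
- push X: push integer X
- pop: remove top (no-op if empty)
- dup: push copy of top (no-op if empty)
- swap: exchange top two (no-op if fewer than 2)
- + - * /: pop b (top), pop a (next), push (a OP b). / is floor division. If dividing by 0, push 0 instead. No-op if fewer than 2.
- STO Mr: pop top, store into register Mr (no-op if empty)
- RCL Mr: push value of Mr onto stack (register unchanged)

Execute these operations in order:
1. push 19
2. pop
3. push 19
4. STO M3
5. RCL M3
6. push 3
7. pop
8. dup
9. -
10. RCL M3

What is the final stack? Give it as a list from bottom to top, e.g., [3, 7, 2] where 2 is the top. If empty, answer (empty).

Answer: [0, 19]

Derivation:
After op 1 (push 19): stack=[19] mem=[0,0,0,0]
After op 2 (pop): stack=[empty] mem=[0,0,0,0]
After op 3 (push 19): stack=[19] mem=[0,0,0,0]
After op 4 (STO M3): stack=[empty] mem=[0,0,0,19]
After op 5 (RCL M3): stack=[19] mem=[0,0,0,19]
After op 6 (push 3): stack=[19,3] mem=[0,0,0,19]
After op 7 (pop): stack=[19] mem=[0,0,0,19]
After op 8 (dup): stack=[19,19] mem=[0,0,0,19]
After op 9 (-): stack=[0] mem=[0,0,0,19]
After op 10 (RCL M3): stack=[0,19] mem=[0,0,0,19]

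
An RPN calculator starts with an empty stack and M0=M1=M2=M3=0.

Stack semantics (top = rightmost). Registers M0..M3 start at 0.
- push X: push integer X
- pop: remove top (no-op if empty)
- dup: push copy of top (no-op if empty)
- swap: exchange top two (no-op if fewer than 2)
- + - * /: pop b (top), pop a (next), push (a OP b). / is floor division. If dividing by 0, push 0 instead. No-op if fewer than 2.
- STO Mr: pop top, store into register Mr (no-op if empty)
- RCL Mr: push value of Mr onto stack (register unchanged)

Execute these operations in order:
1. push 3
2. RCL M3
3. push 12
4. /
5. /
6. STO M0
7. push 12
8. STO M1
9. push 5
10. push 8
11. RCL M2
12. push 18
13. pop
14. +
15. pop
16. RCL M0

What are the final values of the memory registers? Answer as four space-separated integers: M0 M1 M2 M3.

Answer: 0 12 0 0

Derivation:
After op 1 (push 3): stack=[3] mem=[0,0,0,0]
After op 2 (RCL M3): stack=[3,0] mem=[0,0,0,0]
After op 3 (push 12): stack=[3,0,12] mem=[0,0,0,0]
After op 4 (/): stack=[3,0] mem=[0,0,0,0]
After op 5 (/): stack=[0] mem=[0,0,0,0]
After op 6 (STO M0): stack=[empty] mem=[0,0,0,0]
After op 7 (push 12): stack=[12] mem=[0,0,0,0]
After op 8 (STO M1): stack=[empty] mem=[0,12,0,0]
After op 9 (push 5): stack=[5] mem=[0,12,0,0]
After op 10 (push 8): stack=[5,8] mem=[0,12,0,0]
After op 11 (RCL M2): stack=[5,8,0] mem=[0,12,0,0]
After op 12 (push 18): stack=[5,8,0,18] mem=[0,12,0,0]
After op 13 (pop): stack=[5,8,0] mem=[0,12,0,0]
After op 14 (+): stack=[5,8] mem=[0,12,0,0]
After op 15 (pop): stack=[5] mem=[0,12,0,0]
After op 16 (RCL M0): stack=[5,0] mem=[0,12,0,0]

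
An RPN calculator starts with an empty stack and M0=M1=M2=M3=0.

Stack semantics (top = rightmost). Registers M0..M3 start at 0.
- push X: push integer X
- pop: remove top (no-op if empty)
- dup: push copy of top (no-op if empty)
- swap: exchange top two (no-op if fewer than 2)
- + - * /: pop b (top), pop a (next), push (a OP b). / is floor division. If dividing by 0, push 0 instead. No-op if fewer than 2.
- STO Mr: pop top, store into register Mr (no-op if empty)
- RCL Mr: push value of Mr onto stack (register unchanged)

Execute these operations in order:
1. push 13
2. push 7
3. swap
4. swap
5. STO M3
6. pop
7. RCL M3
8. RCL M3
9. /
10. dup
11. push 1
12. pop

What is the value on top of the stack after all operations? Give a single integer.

After op 1 (push 13): stack=[13] mem=[0,0,0,0]
After op 2 (push 7): stack=[13,7] mem=[0,0,0,0]
After op 3 (swap): stack=[7,13] mem=[0,0,0,0]
After op 4 (swap): stack=[13,7] mem=[0,0,0,0]
After op 5 (STO M3): stack=[13] mem=[0,0,0,7]
After op 6 (pop): stack=[empty] mem=[0,0,0,7]
After op 7 (RCL M3): stack=[7] mem=[0,0,0,7]
After op 8 (RCL M3): stack=[7,7] mem=[0,0,0,7]
After op 9 (/): stack=[1] mem=[0,0,0,7]
After op 10 (dup): stack=[1,1] mem=[0,0,0,7]
After op 11 (push 1): stack=[1,1,1] mem=[0,0,0,7]
After op 12 (pop): stack=[1,1] mem=[0,0,0,7]

Answer: 1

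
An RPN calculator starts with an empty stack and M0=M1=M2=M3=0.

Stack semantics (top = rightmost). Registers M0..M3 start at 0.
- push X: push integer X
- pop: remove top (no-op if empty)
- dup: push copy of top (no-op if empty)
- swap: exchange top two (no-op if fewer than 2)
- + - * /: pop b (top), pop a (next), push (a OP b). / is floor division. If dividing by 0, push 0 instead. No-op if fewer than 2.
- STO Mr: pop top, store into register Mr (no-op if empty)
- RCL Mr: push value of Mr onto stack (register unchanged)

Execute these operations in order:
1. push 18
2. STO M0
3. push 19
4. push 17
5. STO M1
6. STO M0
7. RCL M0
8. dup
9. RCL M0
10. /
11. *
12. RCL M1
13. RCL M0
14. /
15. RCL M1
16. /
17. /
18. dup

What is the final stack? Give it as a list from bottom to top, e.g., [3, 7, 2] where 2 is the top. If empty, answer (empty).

After op 1 (push 18): stack=[18] mem=[0,0,0,0]
After op 2 (STO M0): stack=[empty] mem=[18,0,0,0]
After op 3 (push 19): stack=[19] mem=[18,0,0,0]
After op 4 (push 17): stack=[19,17] mem=[18,0,0,0]
After op 5 (STO M1): stack=[19] mem=[18,17,0,0]
After op 6 (STO M0): stack=[empty] mem=[19,17,0,0]
After op 7 (RCL M0): stack=[19] mem=[19,17,0,0]
After op 8 (dup): stack=[19,19] mem=[19,17,0,0]
After op 9 (RCL M0): stack=[19,19,19] mem=[19,17,0,0]
After op 10 (/): stack=[19,1] mem=[19,17,0,0]
After op 11 (*): stack=[19] mem=[19,17,0,0]
After op 12 (RCL M1): stack=[19,17] mem=[19,17,0,0]
After op 13 (RCL M0): stack=[19,17,19] mem=[19,17,0,0]
After op 14 (/): stack=[19,0] mem=[19,17,0,0]
After op 15 (RCL M1): stack=[19,0,17] mem=[19,17,0,0]
After op 16 (/): stack=[19,0] mem=[19,17,0,0]
After op 17 (/): stack=[0] mem=[19,17,0,0]
After op 18 (dup): stack=[0,0] mem=[19,17,0,0]

Answer: [0, 0]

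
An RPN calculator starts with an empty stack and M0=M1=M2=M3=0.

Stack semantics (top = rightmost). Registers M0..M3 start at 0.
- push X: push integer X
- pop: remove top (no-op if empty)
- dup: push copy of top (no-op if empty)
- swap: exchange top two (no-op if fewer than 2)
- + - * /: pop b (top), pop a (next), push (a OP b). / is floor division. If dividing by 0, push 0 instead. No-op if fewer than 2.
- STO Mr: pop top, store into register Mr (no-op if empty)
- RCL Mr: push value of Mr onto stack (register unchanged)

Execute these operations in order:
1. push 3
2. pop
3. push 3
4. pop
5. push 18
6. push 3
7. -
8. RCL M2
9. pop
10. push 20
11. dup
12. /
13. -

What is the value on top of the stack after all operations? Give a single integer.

Answer: 14

Derivation:
After op 1 (push 3): stack=[3] mem=[0,0,0,0]
After op 2 (pop): stack=[empty] mem=[0,0,0,0]
After op 3 (push 3): stack=[3] mem=[0,0,0,0]
After op 4 (pop): stack=[empty] mem=[0,0,0,0]
After op 5 (push 18): stack=[18] mem=[0,0,0,0]
After op 6 (push 3): stack=[18,3] mem=[0,0,0,0]
After op 7 (-): stack=[15] mem=[0,0,0,0]
After op 8 (RCL M2): stack=[15,0] mem=[0,0,0,0]
After op 9 (pop): stack=[15] mem=[0,0,0,0]
After op 10 (push 20): stack=[15,20] mem=[0,0,0,0]
After op 11 (dup): stack=[15,20,20] mem=[0,0,0,0]
After op 12 (/): stack=[15,1] mem=[0,0,0,0]
After op 13 (-): stack=[14] mem=[0,0,0,0]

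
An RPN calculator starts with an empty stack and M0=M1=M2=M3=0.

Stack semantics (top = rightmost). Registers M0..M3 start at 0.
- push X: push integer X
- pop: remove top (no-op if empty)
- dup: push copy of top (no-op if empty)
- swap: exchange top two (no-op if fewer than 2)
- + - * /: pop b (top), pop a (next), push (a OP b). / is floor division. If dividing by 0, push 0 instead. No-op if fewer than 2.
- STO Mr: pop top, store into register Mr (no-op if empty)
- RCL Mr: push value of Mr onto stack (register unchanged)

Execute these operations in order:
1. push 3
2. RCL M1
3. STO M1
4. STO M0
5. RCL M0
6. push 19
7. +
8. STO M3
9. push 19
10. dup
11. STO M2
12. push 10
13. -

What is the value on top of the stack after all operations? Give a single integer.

Answer: 9

Derivation:
After op 1 (push 3): stack=[3] mem=[0,0,0,0]
After op 2 (RCL M1): stack=[3,0] mem=[0,0,0,0]
After op 3 (STO M1): stack=[3] mem=[0,0,0,0]
After op 4 (STO M0): stack=[empty] mem=[3,0,0,0]
After op 5 (RCL M0): stack=[3] mem=[3,0,0,0]
After op 6 (push 19): stack=[3,19] mem=[3,0,0,0]
After op 7 (+): stack=[22] mem=[3,0,0,0]
After op 8 (STO M3): stack=[empty] mem=[3,0,0,22]
After op 9 (push 19): stack=[19] mem=[3,0,0,22]
After op 10 (dup): stack=[19,19] mem=[3,0,0,22]
After op 11 (STO M2): stack=[19] mem=[3,0,19,22]
After op 12 (push 10): stack=[19,10] mem=[3,0,19,22]
After op 13 (-): stack=[9] mem=[3,0,19,22]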